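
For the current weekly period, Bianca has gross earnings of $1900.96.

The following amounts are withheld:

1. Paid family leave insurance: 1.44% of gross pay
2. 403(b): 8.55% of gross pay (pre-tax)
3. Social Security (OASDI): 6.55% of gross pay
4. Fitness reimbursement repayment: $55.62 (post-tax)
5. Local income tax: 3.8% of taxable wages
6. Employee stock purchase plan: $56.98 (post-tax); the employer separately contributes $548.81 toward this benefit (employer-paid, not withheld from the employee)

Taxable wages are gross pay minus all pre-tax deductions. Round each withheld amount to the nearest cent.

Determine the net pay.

403(b): $1900.96 × 0.0855 = $162.53
Taxable wages = $1900.96 − $162.53 = $1738.43
Local income tax: $1738.43 × 0.038 = $66.06
Paid family leave insurance: $1900.96 × 0.0144 = $27.37
Social Security (OASDI): $1900.96 × 0.0655 = $124.51
Fitness reimbursement repayment: $55.62
Employee stock purchase plan: $56.98
(Employer's $548.81 toward employee stock purchase plan is not withheld from the employee.)
Total deductions = $162.53 + $66.06 + $27.37 + $124.51 + $55.62 + $56.98 = $493.07
Net pay = $1900.96 − $493.07 = $1407.89

$1407.89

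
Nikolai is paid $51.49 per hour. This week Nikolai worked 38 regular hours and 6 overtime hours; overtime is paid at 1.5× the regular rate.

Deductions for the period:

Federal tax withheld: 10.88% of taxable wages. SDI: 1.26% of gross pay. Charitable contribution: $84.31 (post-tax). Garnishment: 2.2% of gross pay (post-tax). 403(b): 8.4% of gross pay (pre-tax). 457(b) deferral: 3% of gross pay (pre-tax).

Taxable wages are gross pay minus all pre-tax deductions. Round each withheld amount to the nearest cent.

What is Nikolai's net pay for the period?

$1,742.83

Regular pay: 38 × $51.49 = $1,956.62
Overtime pay: 6 × $51.49 × 1.5 = $463.41
Gross pay = $1,956.62 + $463.41 = $2,420.03
403(b): $2,420.03 × 0.084 = $203.28
457(b) deferral: $2,420.03 × 0.03 = $72.60
Pre-tax total = $203.28 + $72.60 = $275.88
Taxable wages = $2,420.03 − $275.88 = $2,144.15
Federal tax withheld: $2,144.15 × 0.1088 = $233.28
SDI: $2,420.03 × 0.0126 = $30.49
Charitable contribution: $84.31
Garnishment: $2,420.03 × 0.022 = $53.24
Total deductions = $203.28 + $72.60 + $233.28 + $30.49 + $84.31 + $53.24 = $677.20
Net pay = $2,420.03 − $677.20 = $1,742.83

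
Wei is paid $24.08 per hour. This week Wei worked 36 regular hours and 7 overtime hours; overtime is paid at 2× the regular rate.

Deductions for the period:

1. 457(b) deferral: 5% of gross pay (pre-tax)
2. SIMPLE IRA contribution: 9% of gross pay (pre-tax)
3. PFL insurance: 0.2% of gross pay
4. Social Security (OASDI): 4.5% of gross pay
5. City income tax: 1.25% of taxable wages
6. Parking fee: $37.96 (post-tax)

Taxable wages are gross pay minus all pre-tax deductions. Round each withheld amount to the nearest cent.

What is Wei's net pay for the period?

$927.95

Regular pay: 36 × $24.08 = $866.88
Overtime pay: 7 × $24.08 × 2 = $337.12
Gross pay = $866.88 + $337.12 = $1204.00
SIMPLE IRA contribution: $1204.00 × 0.09 = $108.36
457(b) deferral: $1204.00 × 0.05 = $60.20
Pre-tax total = $108.36 + $60.20 = $168.56
Taxable wages = $1204.00 − $168.56 = $1035.44
City income tax: $1035.44 × 0.0125 = $12.94
PFL insurance: $1204.00 × 0.002 = $2.41
Social Security (OASDI): $1204.00 × 0.045 = $54.18
Parking fee: $37.96
Total deductions = $108.36 + $60.20 + $12.94 + $2.41 + $54.18 + $37.96 = $276.05
Net pay = $1204.00 − $276.05 = $927.95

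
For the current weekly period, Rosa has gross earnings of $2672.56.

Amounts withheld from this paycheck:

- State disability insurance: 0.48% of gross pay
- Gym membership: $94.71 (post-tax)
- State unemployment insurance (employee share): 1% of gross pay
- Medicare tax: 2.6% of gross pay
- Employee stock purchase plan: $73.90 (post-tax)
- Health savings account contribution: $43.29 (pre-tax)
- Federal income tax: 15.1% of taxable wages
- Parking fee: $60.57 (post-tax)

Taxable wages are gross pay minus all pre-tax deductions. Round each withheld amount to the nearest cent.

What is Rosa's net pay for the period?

Health savings account contribution: $43.29
Taxable wages = $2672.56 − $43.29 = $2629.27
Federal income tax: $2629.27 × 0.151 = $397.02
State disability insurance: $2672.56 × 0.0048 = $12.83
State unemployment insurance (employee share): $2672.56 × 0.01 = $26.73
Medicare tax: $2672.56 × 0.026 = $69.49
Gym membership: $94.71
Employee stock purchase plan: $73.90
Parking fee: $60.57
Total deductions = $43.29 + $397.02 + $12.83 + $26.73 + $69.49 + $94.71 + $73.90 + $60.57 = $778.54
Net pay = $2672.56 − $778.54 = $1894.02

$1894.02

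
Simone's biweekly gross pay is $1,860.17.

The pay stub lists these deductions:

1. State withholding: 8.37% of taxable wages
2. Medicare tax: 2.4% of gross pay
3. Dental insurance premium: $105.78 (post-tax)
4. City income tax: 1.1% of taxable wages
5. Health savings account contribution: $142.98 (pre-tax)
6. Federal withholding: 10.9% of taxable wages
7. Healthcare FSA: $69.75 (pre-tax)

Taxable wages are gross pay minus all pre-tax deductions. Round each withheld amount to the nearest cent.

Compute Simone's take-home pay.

$1,161.44

Healthcare FSA: $69.75
Health savings account contribution: $142.98
Pre-tax total = $69.75 + $142.98 = $212.73
Taxable wages = $1,860.17 − $212.73 = $1,647.44
Federal withholding: $1,647.44 × 0.109 = $179.57
City income tax: $1,647.44 × 0.011 = $18.12
State withholding: $1,647.44 × 0.0837 = $137.89
Medicare tax: $1,860.17 × 0.024 = $44.64
Dental insurance premium: $105.78
Total deductions = $69.75 + $142.98 + $179.57 + $18.12 + $137.89 + $44.64 + $105.78 = $698.73
Net pay = $1,860.17 − $698.73 = $1,161.44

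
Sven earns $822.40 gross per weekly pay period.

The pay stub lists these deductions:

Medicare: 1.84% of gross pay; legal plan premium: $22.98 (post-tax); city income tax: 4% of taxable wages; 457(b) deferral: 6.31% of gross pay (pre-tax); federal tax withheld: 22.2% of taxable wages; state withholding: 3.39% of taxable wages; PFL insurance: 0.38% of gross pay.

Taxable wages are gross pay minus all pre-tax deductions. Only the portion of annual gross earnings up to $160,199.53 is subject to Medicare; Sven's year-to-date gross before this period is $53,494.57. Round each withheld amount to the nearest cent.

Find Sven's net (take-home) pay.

457(b) deferral: $822.40 × 0.0631 = $51.89
Taxable wages = $822.40 − $51.89 = $770.51
Federal tax withheld: $770.51 × 0.222 = $171.05
City income tax: $770.51 × 0.04 = $30.82
State withholding: $770.51 × 0.0339 = $26.12
Medicare: cap not yet reached, full $822.40 is subject → $822.40 × 0.0184 = $15.13
PFL insurance: $822.40 × 0.0038 = $3.13
Legal plan premium: $22.98
Total deductions = $51.89 + $171.05 + $30.82 + $26.12 + $15.13 + $3.13 + $22.98 = $321.12
Net pay = $822.40 − $321.12 = $501.28

$501.28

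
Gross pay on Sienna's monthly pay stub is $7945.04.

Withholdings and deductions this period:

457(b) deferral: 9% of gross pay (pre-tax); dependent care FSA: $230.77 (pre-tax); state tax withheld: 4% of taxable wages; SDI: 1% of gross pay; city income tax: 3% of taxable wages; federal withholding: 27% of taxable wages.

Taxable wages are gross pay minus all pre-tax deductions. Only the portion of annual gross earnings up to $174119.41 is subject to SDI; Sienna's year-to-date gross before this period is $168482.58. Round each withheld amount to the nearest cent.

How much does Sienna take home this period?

$4563.11

Dependent care FSA: $230.77
457(b) deferral: $7945.04 × 0.09 = $715.05
Pre-tax total = $230.77 + $715.05 = $945.82
Taxable wages = $7945.04 − $945.82 = $6999.22
State tax withheld: $6999.22 × 0.04 = $279.97
Federal withholding: $6999.22 × 0.27 = $1889.79
City income tax: $6999.22 × 0.03 = $209.98
SDI: only $174119.41 − $168482.58 = $5636.83 of this check is subject → $5636.83 × 0.01 = $56.37
Total deductions = $230.77 + $715.05 + $279.97 + $1889.79 + $209.98 + $56.37 = $3381.93
Net pay = $7945.04 − $3381.93 = $4563.11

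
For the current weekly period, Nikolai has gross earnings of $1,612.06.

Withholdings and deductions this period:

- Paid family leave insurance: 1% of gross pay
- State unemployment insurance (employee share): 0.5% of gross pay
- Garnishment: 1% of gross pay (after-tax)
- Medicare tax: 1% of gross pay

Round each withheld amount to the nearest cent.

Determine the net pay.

$1,555.64

Paid family leave insurance: $1,612.06 × 0.01 = $16.12
Medicare tax: $1,612.06 × 0.01 = $16.12
State unemployment insurance (employee share): $1,612.06 × 0.005 = $8.06
Garnishment: $1,612.06 × 0.01 = $16.12
Total deductions = $16.12 + $16.12 + $8.06 + $16.12 = $56.42
Net pay = $1,612.06 − $56.42 = $1,555.64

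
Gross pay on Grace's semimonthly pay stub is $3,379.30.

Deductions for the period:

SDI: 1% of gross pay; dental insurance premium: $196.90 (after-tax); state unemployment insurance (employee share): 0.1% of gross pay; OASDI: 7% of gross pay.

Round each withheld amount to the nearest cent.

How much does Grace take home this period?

$2,908.68

OASDI: $3,379.30 × 0.07 = $236.55
SDI: $3,379.30 × 0.01 = $33.79
State unemployment insurance (employee share): $3,379.30 × 0.001 = $3.38
Dental insurance premium: $196.90
Total deductions = $236.55 + $33.79 + $3.38 + $196.90 = $470.62
Net pay = $3,379.30 − $470.62 = $2,908.68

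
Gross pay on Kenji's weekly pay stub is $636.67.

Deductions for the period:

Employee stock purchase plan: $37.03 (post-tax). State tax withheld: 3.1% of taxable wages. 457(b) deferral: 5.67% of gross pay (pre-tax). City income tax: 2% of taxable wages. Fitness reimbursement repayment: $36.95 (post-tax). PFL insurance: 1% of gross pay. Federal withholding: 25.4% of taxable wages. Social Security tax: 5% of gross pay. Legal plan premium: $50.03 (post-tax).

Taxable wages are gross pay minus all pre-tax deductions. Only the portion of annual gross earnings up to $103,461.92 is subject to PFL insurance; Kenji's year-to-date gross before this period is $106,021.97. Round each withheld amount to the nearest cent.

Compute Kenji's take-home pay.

$261.56

457(b) deferral: $636.67 × 0.0567 = $36.10
Taxable wages = $636.67 − $36.10 = $600.57
Federal withholding: $600.57 × 0.254 = $152.54
State tax withheld: $600.57 × 0.031 = $18.62
City income tax: $600.57 × 0.02 = $12.01
Social Security tax: $636.67 × 0.05 = $31.83
PFL insurance: annual cap $103,461.92 already reached (YTD $106,021.97), so $0.00
Legal plan premium: $50.03
Employee stock purchase plan: $37.03
Fitness reimbursement repayment: $36.95
Total deductions = $36.10 + $152.54 + $18.62 + $12.01 + $31.83 + $0.00 + $50.03 + $37.03 + $36.95 = $375.11
Net pay = $636.67 − $375.11 = $261.56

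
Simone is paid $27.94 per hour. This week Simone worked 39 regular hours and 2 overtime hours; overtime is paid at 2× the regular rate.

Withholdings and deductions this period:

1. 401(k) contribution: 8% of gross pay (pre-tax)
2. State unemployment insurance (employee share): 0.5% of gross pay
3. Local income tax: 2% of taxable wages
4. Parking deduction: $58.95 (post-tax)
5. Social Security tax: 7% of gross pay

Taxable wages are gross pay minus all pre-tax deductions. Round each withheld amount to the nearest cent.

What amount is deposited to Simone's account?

Regular pay: 39 × $27.94 = $1089.66
Overtime pay: 2 × $27.94 × 2 = $111.76
Gross pay = $1089.66 + $111.76 = $1201.42
401(k) contribution: $1201.42 × 0.08 = $96.11
Taxable wages = $1201.42 − $96.11 = $1105.31
Local income tax: $1105.31 × 0.02 = $22.11
State unemployment insurance (employee share): $1201.42 × 0.005 = $6.01
Social Security tax: $1201.42 × 0.07 = $84.10
Parking deduction: $58.95
Total deductions = $96.11 + $22.11 + $6.01 + $84.10 + $58.95 = $267.28
Net pay = $1201.42 − $267.28 = $934.14

$934.14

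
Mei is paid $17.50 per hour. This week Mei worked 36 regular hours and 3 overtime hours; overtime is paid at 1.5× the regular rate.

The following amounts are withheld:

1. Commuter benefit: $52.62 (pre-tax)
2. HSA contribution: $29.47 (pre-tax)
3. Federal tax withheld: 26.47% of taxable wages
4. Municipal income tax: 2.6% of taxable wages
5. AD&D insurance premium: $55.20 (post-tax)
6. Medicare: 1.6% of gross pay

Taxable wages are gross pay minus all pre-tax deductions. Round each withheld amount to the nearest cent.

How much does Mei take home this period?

$377.95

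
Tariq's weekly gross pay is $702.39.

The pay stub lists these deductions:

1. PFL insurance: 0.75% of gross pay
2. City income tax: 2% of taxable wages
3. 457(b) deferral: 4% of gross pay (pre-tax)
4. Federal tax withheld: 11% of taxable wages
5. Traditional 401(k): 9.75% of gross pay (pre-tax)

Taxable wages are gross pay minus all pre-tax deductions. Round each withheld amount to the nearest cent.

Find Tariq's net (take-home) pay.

Traditional 401(k): $702.39 × 0.0975 = $68.48
457(b) deferral: $702.39 × 0.04 = $28.10
Pre-tax total = $68.48 + $28.10 = $96.58
Taxable wages = $702.39 − $96.58 = $605.81
Federal tax withheld: $605.81 × 0.11 = $66.64
City income tax: $605.81 × 0.02 = $12.12
PFL insurance: $702.39 × 0.0075 = $5.27
Total deductions = $68.48 + $28.10 + $66.64 + $12.12 + $5.27 = $180.61
Net pay = $702.39 − $180.61 = $521.78

$521.78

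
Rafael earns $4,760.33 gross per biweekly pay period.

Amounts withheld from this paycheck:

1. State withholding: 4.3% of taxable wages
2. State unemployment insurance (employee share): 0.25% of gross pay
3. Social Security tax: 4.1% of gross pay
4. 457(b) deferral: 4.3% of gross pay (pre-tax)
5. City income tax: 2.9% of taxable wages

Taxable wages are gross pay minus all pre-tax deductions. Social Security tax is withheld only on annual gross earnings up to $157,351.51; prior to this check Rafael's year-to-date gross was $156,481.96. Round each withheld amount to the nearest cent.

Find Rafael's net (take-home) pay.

$4,180.09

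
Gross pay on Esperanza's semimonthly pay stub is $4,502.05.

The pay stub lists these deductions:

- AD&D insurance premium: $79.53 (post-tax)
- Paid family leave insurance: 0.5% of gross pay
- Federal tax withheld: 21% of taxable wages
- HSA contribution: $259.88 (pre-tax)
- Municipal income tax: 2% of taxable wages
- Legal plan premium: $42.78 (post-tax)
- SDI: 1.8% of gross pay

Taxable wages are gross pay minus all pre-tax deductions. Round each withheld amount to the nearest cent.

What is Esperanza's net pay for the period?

$3,040.61

HSA contribution: $259.88
Taxable wages = $4,502.05 − $259.88 = $4,242.17
Federal tax withheld: $4,242.17 × 0.21 = $890.86
Municipal income tax: $4,242.17 × 0.02 = $84.84
SDI: $4,502.05 × 0.018 = $81.04
Paid family leave insurance: $4,502.05 × 0.005 = $22.51
AD&D insurance premium: $79.53
Legal plan premium: $42.78
Total deductions = $259.88 + $890.86 + $84.84 + $81.04 + $22.51 + $79.53 + $42.78 = $1,461.44
Net pay = $4,502.05 − $1,461.44 = $3,040.61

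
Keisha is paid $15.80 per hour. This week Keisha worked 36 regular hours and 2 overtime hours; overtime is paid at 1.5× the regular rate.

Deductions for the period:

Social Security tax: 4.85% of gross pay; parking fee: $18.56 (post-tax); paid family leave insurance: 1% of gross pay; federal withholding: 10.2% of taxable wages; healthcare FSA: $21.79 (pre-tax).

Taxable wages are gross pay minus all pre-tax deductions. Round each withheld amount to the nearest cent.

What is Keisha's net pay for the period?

Regular pay: 36 × $15.80 = $568.80
Overtime pay: 2 × $15.80 × 1.5 = $47.40
Gross pay = $568.80 + $47.40 = $616.20
Healthcare FSA: $21.79
Taxable wages = $616.20 − $21.79 = $594.41
Federal withholding: $594.41 × 0.102 = $60.63
Paid family leave insurance: $616.20 × 0.01 = $6.16
Social Security tax: $616.20 × 0.0485 = $29.89
Parking fee: $18.56
Total deductions = $21.79 + $60.63 + $6.16 + $29.89 + $18.56 = $137.03
Net pay = $616.20 − $137.03 = $479.17

$479.17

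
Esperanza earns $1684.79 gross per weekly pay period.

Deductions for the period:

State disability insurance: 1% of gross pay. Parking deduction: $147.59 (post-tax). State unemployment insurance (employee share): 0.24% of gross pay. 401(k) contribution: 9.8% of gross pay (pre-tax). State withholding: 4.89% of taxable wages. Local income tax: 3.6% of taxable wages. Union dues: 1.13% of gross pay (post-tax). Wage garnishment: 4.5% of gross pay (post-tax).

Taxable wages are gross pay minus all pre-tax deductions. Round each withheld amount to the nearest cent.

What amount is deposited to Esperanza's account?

401(k) contribution: $1684.79 × 0.098 = $165.11
Taxable wages = $1684.79 − $165.11 = $1519.68
Local income tax: $1519.68 × 0.036 = $54.71
State withholding: $1519.68 × 0.0489 = $74.31
State unemployment insurance (employee share): $1684.79 × 0.0024 = $4.04
State disability insurance: $1684.79 × 0.01 = $16.85
Parking deduction: $147.59
Wage garnishment: $1684.79 × 0.045 = $75.82
Union dues: $1684.79 × 0.0113 = $19.04
Total deductions = $165.11 + $54.71 + $74.31 + $4.04 + $16.85 + $147.59 + $75.82 + $19.04 = $557.47
Net pay = $1684.79 − $557.47 = $1127.32

$1127.32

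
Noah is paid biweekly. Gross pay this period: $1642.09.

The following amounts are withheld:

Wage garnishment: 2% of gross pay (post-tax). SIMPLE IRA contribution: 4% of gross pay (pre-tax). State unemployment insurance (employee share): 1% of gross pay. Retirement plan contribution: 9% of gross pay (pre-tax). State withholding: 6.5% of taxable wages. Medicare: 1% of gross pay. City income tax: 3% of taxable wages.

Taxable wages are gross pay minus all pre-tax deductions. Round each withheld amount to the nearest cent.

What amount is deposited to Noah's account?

$1227.22

Retirement plan contribution: $1642.09 × 0.09 = $147.79
SIMPLE IRA contribution: $1642.09 × 0.04 = $65.68
Pre-tax total = $147.79 + $65.68 = $213.47
Taxable wages = $1642.09 − $213.47 = $1428.62
City income tax: $1428.62 × 0.03 = $42.86
State withholding: $1428.62 × 0.065 = $92.86
Medicare: $1642.09 × 0.01 = $16.42
State unemployment insurance (employee share): $1642.09 × 0.01 = $16.42
Wage garnishment: $1642.09 × 0.02 = $32.84
Total deductions = $147.79 + $65.68 + $42.86 + $92.86 + $16.42 + $16.42 + $32.84 = $414.87
Net pay = $1642.09 − $414.87 = $1227.22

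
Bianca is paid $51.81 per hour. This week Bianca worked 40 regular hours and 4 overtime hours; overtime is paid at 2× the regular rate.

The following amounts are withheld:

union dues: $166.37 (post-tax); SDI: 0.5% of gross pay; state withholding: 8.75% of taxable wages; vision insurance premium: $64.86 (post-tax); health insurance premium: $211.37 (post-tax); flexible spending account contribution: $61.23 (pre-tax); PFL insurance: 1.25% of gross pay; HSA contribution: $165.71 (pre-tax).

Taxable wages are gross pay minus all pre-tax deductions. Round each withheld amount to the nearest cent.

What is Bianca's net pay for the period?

$1576.08

Regular pay: 40 × $51.81 = $2072.40
Overtime pay: 4 × $51.81 × 2 = $414.48
Gross pay = $2072.40 + $414.48 = $2486.88
HSA contribution: $165.71
Flexible spending account contribution: $61.23
Pre-tax total = $165.71 + $61.23 = $226.94
Taxable wages = $2486.88 − $226.94 = $2259.94
State withholding: $2259.94 × 0.0875 = $197.74
PFL insurance: $2486.88 × 0.0125 = $31.09
SDI: $2486.88 × 0.005 = $12.43
Health insurance premium: $211.37
Union dues: $166.37
Vision insurance premium: $64.86
Total deductions = $165.71 + $61.23 + $197.74 + $31.09 + $12.43 + $211.37 + $166.37 + $64.86 = $910.80
Net pay = $2486.88 − $910.80 = $1576.08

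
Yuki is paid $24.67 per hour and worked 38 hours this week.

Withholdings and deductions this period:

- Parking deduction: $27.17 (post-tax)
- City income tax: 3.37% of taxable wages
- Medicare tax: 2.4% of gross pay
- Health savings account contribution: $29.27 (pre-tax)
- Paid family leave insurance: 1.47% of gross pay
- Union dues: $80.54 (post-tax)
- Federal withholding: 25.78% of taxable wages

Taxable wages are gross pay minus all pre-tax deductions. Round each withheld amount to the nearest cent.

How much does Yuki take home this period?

Gross pay: 38 × $24.67 = $937.46
Health savings account contribution: $29.27
Taxable wages = $937.46 − $29.27 = $908.19
Federal withholding: $908.19 × 0.2578 = $234.13
City income tax: $908.19 × 0.0337 = $30.61
Paid family leave insurance: $937.46 × 0.0147 = $13.78
Medicare tax: $937.46 × 0.024 = $22.50
Parking deduction: $27.17
Union dues: $80.54
Total deductions = $29.27 + $234.13 + $30.61 + $13.78 + $22.50 + $27.17 + $80.54 = $438.00
Net pay = $937.46 − $438.00 = $499.46

$499.46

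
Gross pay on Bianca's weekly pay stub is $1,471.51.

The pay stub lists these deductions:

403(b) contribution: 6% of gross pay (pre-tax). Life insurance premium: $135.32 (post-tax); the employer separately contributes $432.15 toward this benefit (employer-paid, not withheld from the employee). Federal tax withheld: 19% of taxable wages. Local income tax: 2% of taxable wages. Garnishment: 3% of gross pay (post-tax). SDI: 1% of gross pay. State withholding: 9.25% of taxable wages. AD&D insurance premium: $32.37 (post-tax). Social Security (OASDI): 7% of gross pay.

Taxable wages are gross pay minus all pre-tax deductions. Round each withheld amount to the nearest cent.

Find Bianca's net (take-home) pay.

403(b) contribution: $1,471.51 × 0.06 = $88.29
Taxable wages = $1,471.51 − $88.29 = $1,383.22
Local income tax: $1,383.22 × 0.02 = $27.66
State withholding: $1,383.22 × 0.0925 = $127.95
Federal tax withheld: $1,383.22 × 0.19 = $262.81
SDI: $1,471.51 × 0.01 = $14.72
Social Security (OASDI): $1,471.51 × 0.07 = $103.01
Garnishment: $1,471.51 × 0.03 = $44.15
Life insurance premium: $135.32
AD&D insurance premium: $32.37
(Employer's $432.15 toward life insurance premium is not withheld from the employee.)
Total deductions = $88.29 + $27.66 + $127.95 + $262.81 + $14.72 + $103.01 + $44.15 + $135.32 + $32.37 = $836.28
Net pay = $1,471.51 − $836.28 = $635.23

$635.23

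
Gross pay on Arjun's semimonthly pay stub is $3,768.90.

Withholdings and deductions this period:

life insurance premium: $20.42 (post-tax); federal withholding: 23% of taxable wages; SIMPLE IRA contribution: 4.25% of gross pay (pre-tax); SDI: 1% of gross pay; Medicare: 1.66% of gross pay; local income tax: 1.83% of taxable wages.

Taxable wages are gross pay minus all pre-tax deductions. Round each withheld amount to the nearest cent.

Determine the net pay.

SIMPLE IRA contribution: $3,768.90 × 0.0425 = $160.18
Taxable wages = $3,768.90 − $160.18 = $3,608.72
Local income tax: $3,608.72 × 0.0183 = $66.04
Federal withholding: $3,608.72 × 0.23 = $830.01
SDI: $3,768.90 × 0.01 = $37.69
Medicare: $3,768.90 × 0.0166 = $62.56
Life insurance premium: $20.42
Total deductions = $160.18 + $66.04 + $830.01 + $37.69 + $62.56 + $20.42 = $1,176.90
Net pay = $3,768.90 − $1,176.90 = $2,592.00

$2,592.00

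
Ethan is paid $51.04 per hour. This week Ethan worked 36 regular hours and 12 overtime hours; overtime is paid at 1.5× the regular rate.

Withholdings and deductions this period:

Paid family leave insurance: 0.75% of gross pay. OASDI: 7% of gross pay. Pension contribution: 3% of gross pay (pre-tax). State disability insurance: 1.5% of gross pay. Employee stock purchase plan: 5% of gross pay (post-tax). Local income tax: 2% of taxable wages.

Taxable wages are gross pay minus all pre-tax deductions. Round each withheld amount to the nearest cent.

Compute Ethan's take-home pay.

Regular pay: 36 × $51.04 = $1,837.44
Overtime pay: 12 × $51.04 × 1.5 = $918.72
Gross pay = $1,837.44 + $918.72 = $2,756.16
Pension contribution: $2,756.16 × 0.03 = $82.68
Taxable wages = $2,756.16 − $82.68 = $2,673.48
Local income tax: $2,673.48 × 0.02 = $53.47
Paid family leave insurance: $2,756.16 × 0.0075 = $20.67
OASDI: $2,756.16 × 0.07 = $192.93
State disability insurance: $2,756.16 × 0.015 = $41.34
Employee stock purchase plan: $2,756.16 × 0.05 = $137.81
Total deductions = $82.68 + $53.47 + $20.67 + $192.93 + $41.34 + $137.81 = $528.90
Net pay = $2,756.16 − $528.90 = $2,227.26

$2,227.26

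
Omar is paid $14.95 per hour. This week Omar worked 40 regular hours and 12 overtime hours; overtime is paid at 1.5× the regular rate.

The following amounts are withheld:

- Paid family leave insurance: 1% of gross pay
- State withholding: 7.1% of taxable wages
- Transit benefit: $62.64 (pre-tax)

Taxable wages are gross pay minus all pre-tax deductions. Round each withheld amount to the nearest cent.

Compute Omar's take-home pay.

Regular pay: 40 × $14.95 = $598.00
Overtime pay: 12 × $14.95 × 1.5 = $269.10
Gross pay = $598.00 + $269.10 = $867.10
Transit benefit: $62.64
Taxable wages = $867.10 − $62.64 = $804.46
State withholding: $804.46 × 0.071 = $57.12
Paid family leave insurance: $867.10 × 0.01 = $8.67
Total deductions = $62.64 + $57.12 + $8.67 = $128.43
Net pay = $867.10 − $128.43 = $738.67

$738.67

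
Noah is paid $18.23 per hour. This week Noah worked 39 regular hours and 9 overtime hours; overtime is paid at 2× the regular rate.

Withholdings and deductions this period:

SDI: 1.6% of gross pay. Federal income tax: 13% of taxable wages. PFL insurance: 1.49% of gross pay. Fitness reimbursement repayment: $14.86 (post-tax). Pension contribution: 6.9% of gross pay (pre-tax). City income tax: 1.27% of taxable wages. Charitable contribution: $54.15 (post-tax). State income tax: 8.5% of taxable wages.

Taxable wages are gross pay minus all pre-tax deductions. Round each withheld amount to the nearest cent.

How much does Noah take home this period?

$646.01

Regular pay: 39 × $18.23 = $710.97
Overtime pay: 9 × $18.23 × 2 = $328.14
Gross pay = $710.97 + $328.14 = $1,039.11
Pension contribution: $1,039.11 × 0.069 = $71.70
Taxable wages = $1,039.11 − $71.70 = $967.41
City income tax: $967.41 × 0.0127 = $12.29
Federal income tax: $967.41 × 0.13 = $125.76
State income tax: $967.41 × 0.085 = $82.23
PFL insurance: $1,039.11 × 0.0149 = $15.48
SDI: $1,039.11 × 0.016 = $16.63
Charitable contribution: $54.15
Fitness reimbursement repayment: $14.86
Total deductions = $71.70 + $12.29 + $125.76 + $82.23 + $15.48 + $16.63 + $54.15 + $14.86 = $393.10
Net pay = $1,039.11 − $393.10 = $646.01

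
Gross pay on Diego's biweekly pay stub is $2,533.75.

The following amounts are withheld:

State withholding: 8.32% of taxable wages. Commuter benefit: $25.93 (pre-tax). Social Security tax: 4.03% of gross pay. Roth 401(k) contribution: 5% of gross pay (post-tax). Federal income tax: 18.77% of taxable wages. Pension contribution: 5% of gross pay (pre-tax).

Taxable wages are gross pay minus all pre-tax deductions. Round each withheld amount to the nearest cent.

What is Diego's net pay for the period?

$1,507.28

Pension contribution: $2,533.75 × 0.05 = $126.69
Commuter benefit: $25.93
Pre-tax total = $126.69 + $25.93 = $152.62
Taxable wages = $2,533.75 − $152.62 = $2,381.13
Federal income tax: $2,381.13 × 0.1877 = $446.94
State withholding: $2,381.13 × 0.0832 = $198.11
Social Security tax: $2,533.75 × 0.0403 = $102.11
Roth 401(k) contribution: $2,533.75 × 0.05 = $126.69
Total deductions = $126.69 + $25.93 + $446.94 + $198.11 + $102.11 + $126.69 = $1,026.47
Net pay = $2,533.75 − $1,026.47 = $1,507.28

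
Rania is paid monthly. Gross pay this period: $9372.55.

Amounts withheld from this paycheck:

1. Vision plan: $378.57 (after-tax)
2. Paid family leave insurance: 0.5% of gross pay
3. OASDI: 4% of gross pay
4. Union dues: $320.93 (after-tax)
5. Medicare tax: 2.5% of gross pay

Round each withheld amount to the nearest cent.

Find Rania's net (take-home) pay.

Paid family leave insurance: $9372.55 × 0.005 = $46.86
OASDI: $9372.55 × 0.04 = $374.90
Medicare tax: $9372.55 × 0.025 = $234.31
Union dues: $320.93
Vision plan: $378.57
Total deductions = $46.86 + $374.90 + $234.31 + $320.93 + $378.57 = $1355.57
Net pay = $9372.55 − $1355.57 = $8016.98

$8016.98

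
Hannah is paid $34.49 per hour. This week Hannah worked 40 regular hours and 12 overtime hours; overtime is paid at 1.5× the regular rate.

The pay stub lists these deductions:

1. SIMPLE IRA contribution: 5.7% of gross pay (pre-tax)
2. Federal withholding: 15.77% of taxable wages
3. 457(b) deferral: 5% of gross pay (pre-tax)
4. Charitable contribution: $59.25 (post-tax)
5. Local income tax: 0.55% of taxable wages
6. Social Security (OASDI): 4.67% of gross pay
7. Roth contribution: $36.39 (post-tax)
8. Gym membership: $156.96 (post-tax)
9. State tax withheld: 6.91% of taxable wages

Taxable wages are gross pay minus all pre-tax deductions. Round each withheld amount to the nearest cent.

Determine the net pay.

$1,025.38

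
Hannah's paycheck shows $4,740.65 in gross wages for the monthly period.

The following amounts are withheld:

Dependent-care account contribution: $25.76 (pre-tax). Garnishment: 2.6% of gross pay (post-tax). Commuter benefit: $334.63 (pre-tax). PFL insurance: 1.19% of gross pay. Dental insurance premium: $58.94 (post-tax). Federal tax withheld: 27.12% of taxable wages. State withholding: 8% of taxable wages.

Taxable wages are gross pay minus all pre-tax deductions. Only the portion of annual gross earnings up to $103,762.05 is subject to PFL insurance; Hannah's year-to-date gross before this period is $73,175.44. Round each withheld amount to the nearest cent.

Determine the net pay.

Dependent-care account contribution: $25.76
Commuter benefit: $334.63
Pre-tax total = $25.76 + $334.63 = $360.39
Taxable wages = $4,740.65 − $360.39 = $4,380.26
Federal tax withheld: $4,380.26 × 0.2712 = $1,187.93
State withholding: $4,380.26 × 0.08 = $350.42
PFL insurance: cap not yet reached, full $4,740.65 is subject → $4,740.65 × 0.0119 = $56.41
Garnishment: $4,740.65 × 0.026 = $123.26
Dental insurance premium: $58.94
Total deductions = $25.76 + $334.63 + $1,187.93 + $350.42 + $56.41 + $123.26 + $58.94 = $2,137.35
Net pay = $4,740.65 − $2,137.35 = $2,603.30

$2,603.30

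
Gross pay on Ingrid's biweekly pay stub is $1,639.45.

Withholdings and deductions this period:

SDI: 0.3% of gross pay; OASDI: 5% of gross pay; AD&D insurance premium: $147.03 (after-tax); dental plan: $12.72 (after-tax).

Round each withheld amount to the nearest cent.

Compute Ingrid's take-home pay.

SDI: $1,639.45 × 0.003 = $4.92
OASDI: $1,639.45 × 0.05 = $81.97
AD&D insurance premium: $147.03
Dental plan: $12.72
Total deductions = $4.92 + $81.97 + $147.03 + $12.72 = $246.64
Net pay = $1,639.45 − $246.64 = $1,392.81

$1,392.81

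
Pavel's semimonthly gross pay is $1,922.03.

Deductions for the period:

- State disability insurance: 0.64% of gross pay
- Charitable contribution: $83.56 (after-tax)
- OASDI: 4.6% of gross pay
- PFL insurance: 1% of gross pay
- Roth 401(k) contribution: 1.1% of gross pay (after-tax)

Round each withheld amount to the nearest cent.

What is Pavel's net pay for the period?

$1,697.40

OASDI: $1,922.03 × 0.046 = $88.41
State disability insurance: $1,922.03 × 0.0064 = $12.30
PFL insurance: $1,922.03 × 0.01 = $19.22
Charitable contribution: $83.56
Roth 401(k) contribution: $1,922.03 × 0.011 = $21.14
Total deductions = $88.41 + $12.30 + $19.22 + $83.56 + $21.14 = $224.63
Net pay = $1,922.03 − $224.63 = $1,697.40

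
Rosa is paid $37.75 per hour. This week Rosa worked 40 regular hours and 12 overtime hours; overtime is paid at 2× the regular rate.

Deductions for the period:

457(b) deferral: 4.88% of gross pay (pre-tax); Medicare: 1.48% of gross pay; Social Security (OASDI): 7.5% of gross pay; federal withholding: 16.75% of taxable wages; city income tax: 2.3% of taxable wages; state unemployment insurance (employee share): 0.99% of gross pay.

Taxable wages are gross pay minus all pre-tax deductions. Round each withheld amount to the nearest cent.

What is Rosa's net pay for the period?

$1619.43

Regular pay: 40 × $37.75 = $1510.00
Overtime pay: 12 × $37.75 × 2 = $906.00
Gross pay = $1510.00 + $906.00 = $2416.00
457(b) deferral: $2416.00 × 0.0488 = $117.90
Taxable wages = $2416.00 − $117.90 = $2298.10
City income tax: $2298.10 × 0.023 = $52.86
Federal withholding: $2298.10 × 0.1675 = $384.93
Social Security (OASDI): $2416.00 × 0.075 = $181.20
State unemployment insurance (employee share): $2416.00 × 0.0099 = $23.92
Medicare: $2416.00 × 0.0148 = $35.76
Total deductions = $117.90 + $52.86 + $384.93 + $181.20 + $23.92 + $35.76 = $796.57
Net pay = $2416.00 − $796.57 = $1619.43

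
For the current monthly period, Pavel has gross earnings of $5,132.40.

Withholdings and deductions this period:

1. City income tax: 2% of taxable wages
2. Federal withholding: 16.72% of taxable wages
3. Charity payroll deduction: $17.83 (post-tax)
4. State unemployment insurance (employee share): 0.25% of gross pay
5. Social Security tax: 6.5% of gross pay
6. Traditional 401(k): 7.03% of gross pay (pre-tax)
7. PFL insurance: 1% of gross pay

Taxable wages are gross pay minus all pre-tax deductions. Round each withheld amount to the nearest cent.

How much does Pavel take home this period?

Traditional 401(k): $5,132.40 × 0.0703 = $360.81
Taxable wages = $5,132.40 − $360.81 = $4,771.59
Federal withholding: $4,771.59 × 0.1672 = $797.81
City income tax: $4,771.59 × 0.02 = $95.43
PFL insurance: $5,132.40 × 0.01 = $51.32
Social Security tax: $5,132.40 × 0.065 = $333.61
State unemployment insurance (employee share): $5,132.40 × 0.0025 = $12.83
Charity payroll deduction: $17.83
Total deductions = $360.81 + $797.81 + $95.43 + $51.32 + $333.61 + $12.83 + $17.83 = $1,669.64
Net pay = $5,132.40 − $1,669.64 = $3,462.76

$3,462.76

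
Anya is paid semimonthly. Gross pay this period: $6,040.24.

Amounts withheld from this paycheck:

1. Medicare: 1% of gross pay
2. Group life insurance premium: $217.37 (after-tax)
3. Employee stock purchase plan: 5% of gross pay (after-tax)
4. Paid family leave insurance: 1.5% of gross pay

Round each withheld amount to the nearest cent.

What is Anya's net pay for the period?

Medicare: $6,040.24 × 0.01 = $60.40
Paid family leave insurance: $6,040.24 × 0.015 = $90.60
Employee stock purchase plan: $6,040.24 × 0.05 = $302.01
Group life insurance premium: $217.37
Total deductions = $60.40 + $90.60 + $302.01 + $217.37 = $670.38
Net pay = $6,040.24 − $670.38 = $5,369.86

$5,369.86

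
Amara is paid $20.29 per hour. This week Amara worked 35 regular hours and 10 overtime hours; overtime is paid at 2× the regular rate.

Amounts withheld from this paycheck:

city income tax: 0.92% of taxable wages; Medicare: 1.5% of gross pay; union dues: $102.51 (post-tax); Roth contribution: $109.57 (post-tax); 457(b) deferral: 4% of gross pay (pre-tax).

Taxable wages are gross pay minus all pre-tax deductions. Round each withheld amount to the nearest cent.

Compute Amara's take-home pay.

$832.63

Regular pay: 35 × $20.29 = $710.15
Overtime pay: 10 × $20.29 × 2 = $405.80
Gross pay = $710.15 + $405.80 = $1,115.95
457(b) deferral: $1,115.95 × 0.04 = $44.64
Taxable wages = $1,115.95 − $44.64 = $1,071.31
City income tax: $1,071.31 × 0.0092 = $9.86
Medicare: $1,115.95 × 0.015 = $16.74
Union dues: $102.51
Roth contribution: $109.57
Total deductions = $44.64 + $9.86 + $16.74 + $102.51 + $109.57 = $283.32
Net pay = $1,115.95 − $283.32 = $832.63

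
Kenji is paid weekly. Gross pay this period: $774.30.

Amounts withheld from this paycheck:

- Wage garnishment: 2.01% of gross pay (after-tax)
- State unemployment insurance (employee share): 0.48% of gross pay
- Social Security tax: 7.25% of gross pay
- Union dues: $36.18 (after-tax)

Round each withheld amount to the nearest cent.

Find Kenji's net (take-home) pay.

$662.70

State unemployment insurance (employee share): $774.30 × 0.0048 = $3.72
Social Security tax: $774.30 × 0.0725 = $56.14
Union dues: $36.18
Wage garnishment: $774.30 × 0.0201 = $15.56
Total deductions = $3.72 + $56.14 + $36.18 + $15.56 = $111.60
Net pay = $774.30 − $111.60 = $662.70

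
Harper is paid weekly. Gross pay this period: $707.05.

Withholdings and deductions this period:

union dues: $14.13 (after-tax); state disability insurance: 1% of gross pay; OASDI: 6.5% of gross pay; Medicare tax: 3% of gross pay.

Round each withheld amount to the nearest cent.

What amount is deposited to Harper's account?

$618.68

OASDI: $707.05 × 0.065 = $45.96
Medicare tax: $707.05 × 0.03 = $21.21
State disability insurance: $707.05 × 0.01 = $7.07
Union dues: $14.13
Total deductions = $45.96 + $21.21 + $7.07 + $14.13 = $88.37
Net pay = $707.05 − $88.37 = $618.68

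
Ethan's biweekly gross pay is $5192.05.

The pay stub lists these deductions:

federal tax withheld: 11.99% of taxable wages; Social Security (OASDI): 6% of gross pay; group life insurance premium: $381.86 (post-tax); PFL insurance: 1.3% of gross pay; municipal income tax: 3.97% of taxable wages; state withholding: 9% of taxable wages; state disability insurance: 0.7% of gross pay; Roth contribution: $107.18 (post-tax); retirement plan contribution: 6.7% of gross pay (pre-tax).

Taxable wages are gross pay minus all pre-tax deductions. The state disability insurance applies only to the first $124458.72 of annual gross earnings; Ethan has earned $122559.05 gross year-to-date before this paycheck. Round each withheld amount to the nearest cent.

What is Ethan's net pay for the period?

Retirement plan contribution: $5192.05 × 0.067 = $347.87
Taxable wages = $5192.05 − $347.87 = $4844.18
State withholding: $4844.18 × 0.09 = $435.98
Federal tax withheld: $4844.18 × 0.1199 = $580.82
Municipal income tax: $4844.18 × 0.0397 = $192.31
Social Security (OASDI): $5192.05 × 0.06 = $311.52
State disability insurance: only $124458.72 − $122559.05 = $1899.67 of this check is subject → $1899.67 × 0.007 = $13.30
PFL insurance: $5192.05 × 0.013 = $67.50
Group life insurance premium: $381.86
Roth contribution: $107.18
Total deductions = $347.87 + $435.98 + $580.82 + $192.31 + $311.52 + $13.30 + $67.50 + $381.86 + $107.18 = $2438.34
Net pay = $5192.05 − $2438.34 = $2753.71

$2753.71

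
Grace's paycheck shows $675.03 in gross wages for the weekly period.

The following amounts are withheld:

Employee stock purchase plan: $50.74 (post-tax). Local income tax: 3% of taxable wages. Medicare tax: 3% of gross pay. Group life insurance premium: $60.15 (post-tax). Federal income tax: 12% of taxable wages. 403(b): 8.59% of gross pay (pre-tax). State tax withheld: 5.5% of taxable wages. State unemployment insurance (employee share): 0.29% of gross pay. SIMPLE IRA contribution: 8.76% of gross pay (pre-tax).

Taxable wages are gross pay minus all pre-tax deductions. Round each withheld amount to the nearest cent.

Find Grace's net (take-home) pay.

403(b): $675.03 × 0.0859 = $57.99
SIMPLE IRA contribution: $675.03 × 0.0876 = $59.13
Pre-tax total = $57.99 + $59.13 = $117.12
Taxable wages = $675.03 − $117.12 = $557.91
State tax withheld: $557.91 × 0.055 = $30.69
Local income tax: $557.91 × 0.03 = $16.74
Federal income tax: $557.91 × 0.12 = $66.95
State unemployment insurance (employee share): $675.03 × 0.0029 = $1.96
Medicare tax: $675.03 × 0.03 = $20.25
Group life insurance premium: $60.15
Employee stock purchase plan: $50.74
Total deductions = $57.99 + $59.13 + $30.69 + $16.74 + $66.95 + $1.96 + $20.25 + $60.15 + $50.74 = $364.60
Net pay = $675.03 − $364.60 = $310.43

$310.43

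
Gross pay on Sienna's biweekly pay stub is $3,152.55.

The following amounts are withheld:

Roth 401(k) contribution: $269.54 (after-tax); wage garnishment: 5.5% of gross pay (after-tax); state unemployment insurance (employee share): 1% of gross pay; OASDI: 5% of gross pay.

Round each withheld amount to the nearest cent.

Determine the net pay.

$2,520.46

State unemployment insurance (employee share): $3,152.55 × 0.01 = $31.53
OASDI: $3,152.55 × 0.05 = $157.63
Roth 401(k) contribution: $269.54
Wage garnishment: $3,152.55 × 0.055 = $173.39
Total deductions = $31.53 + $157.63 + $269.54 + $173.39 = $632.09
Net pay = $3,152.55 − $632.09 = $2,520.46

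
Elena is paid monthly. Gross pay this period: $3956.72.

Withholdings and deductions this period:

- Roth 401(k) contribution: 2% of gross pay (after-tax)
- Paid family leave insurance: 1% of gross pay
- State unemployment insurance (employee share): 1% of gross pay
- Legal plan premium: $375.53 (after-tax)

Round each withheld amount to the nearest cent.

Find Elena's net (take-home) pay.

State unemployment insurance (employee share): $3956.72 × 0.01 = $39.57
Paid family leave insurance: $3956.72 × 0.01 = $39.57
Roth 401(k) contribution: $3956.72 × 0.02 = $79.13
Legal plan premium: $375.53
Total deductions = $39.57 + $39.57 + $79.13 + $375.53 = $533.80
Net pay = $3956.72 − $533.80 = $3422.92

$3422.92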